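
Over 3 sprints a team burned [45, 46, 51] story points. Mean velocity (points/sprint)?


Formula: Avg velocity = Total points / Number of sprints
Points: [45, 46, 51]
Sum = 45 + 46 + 51 = 142
Avg velocity = 142 / 3 = 47.33 points/sprint

47.33 points/sprint


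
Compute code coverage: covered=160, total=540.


Coverage = covered / total * 100
Coverage = 160 / 540 * 100
Coverage = 29.63%

29.63%


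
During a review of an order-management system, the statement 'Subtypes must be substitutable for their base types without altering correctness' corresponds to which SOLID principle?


This describes the Liskov Substitution Principle (LSP)

Liskov Substitution Principle (LSP)


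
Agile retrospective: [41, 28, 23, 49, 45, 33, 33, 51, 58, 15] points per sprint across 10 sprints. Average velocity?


Formula: Avg velocity = Total points / Number of sprints
Points: [41, 28, 23, 49, 45, 33, 33, 51, 58, 15]
Sum = 41 + 28 + 23 + 49 + 45 + 33 + 33 + 51 + 58 + 15 = 376
Avg velocity = 376 / 10 = 37.6 points/sprint

37.6 points/sprint


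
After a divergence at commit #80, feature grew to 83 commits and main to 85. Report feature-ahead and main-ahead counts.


Common ancestor: commit #80
feature commits after divergence: 83 - 80 = 3
main commits after divergence: 85 - 80 = 5
feature is 3 commits ahead of main
main is 5 commits ahead of feature

feature ahead: 3, main ahead: 5


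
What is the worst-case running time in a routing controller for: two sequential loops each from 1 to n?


Reasoning: sequential dominates: O(n) + O(n) = O(n)
Complexity: O(n)

O(n)


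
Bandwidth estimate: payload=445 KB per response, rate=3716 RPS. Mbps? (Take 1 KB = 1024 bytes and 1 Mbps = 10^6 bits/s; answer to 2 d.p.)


Formula: Mbps = payload_bytes * RPS * 8 / 1e6
Payload per request = 445 KB = 445 * 1024 = 455680 bytes
Total bytes/sec = 455680 * 3716 = 1693306880
Total bits/sec = 1693306880 * 8 = 13546455040
Mbps = 13546455040 / 1e6 = 13546.46

13546.46 Mbps


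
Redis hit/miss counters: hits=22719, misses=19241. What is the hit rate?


Formula: hit rate = hits / (hits + misses) * 100
hit rate = 22719 / (22719 + 19241) * 100
hit rate = 22719 / 41960 * 100
hit rate = 54.14%

54.14%


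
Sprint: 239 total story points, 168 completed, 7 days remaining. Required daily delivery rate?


Formula: Required rate = Remaining points / Days left
Remaining = 239 - 168 = 71 points
Required rate = 71 / 7 = 10.14 points/day

10.14 points/day


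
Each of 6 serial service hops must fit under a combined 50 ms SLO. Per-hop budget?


Formula: per_stage = total_budget / stages
per_stage = 50 / 6
per_stage = 8.33 ms

8.33 ms


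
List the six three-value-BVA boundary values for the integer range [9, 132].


Range: [9, 132]
Boundaries: just below min, min, min+1, max-1, max, just above max
Values: [8, 9, 10, 131, 132, 133]

[8, 9, 10, 131, 132, 133]


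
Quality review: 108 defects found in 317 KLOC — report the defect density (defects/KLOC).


Defect density = defects / KLOC
Defect density = 108 / 317
Defect density = 0.341 defects/KLOC

0.341 defects/KLOC


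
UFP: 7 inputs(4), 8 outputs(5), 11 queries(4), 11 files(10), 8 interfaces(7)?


UFP = EI*4 + EO*5 + EQ*4 + ILF*10 + EIF*7
UFP = 7*4 + 8*5 + 11*4 + 11*10 + 8*7
UFP = 28 + 40 + 44 + 110 + 56
UFP = 278

278


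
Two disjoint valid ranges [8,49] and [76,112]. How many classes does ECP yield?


Valid ranges: [8,49] and [76,112]
Class 1: x < 8 — invalid
Class 2: 8 ≤ x ≤ 49 — valid
Class 3: 49 < x < 76 — invalid (gap between ranges)
Class 4: 76 ≤ x ≤ 112 — valid
Class 5: x > 112 — invalid
Total equivalence classes: 5

5 equivalence classes


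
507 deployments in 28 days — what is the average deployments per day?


Formula: deployments per day = releases / days
= 507 / 28
= 18.107 deploys/day
(equivalently, 126.75 deploys/week)

18.107 deploys/day


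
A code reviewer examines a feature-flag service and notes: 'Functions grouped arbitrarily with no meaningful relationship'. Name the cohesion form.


Reasoning: Worst: random grouping
Type: Coincidental cohesion

Coincidental cohesion


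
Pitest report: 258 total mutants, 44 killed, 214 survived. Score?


Mutation score = killed / total * 100
Mutation score = 44 / 258 * 100
Mutation score = 17.05%

17.05%


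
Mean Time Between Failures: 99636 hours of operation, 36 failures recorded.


Formula: MTBF = Total operating time / Number of failures
MTBF = 99636 / 36
MTBF = 2767.67 hours

2767.67 hours


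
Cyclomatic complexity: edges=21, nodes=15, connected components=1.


Formula: V(G) = E - N + 2P
V(G) = 21 - 15 + 2*1
V(G) = 6 + 2
V(G) = 8

8


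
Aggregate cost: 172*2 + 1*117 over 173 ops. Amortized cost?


Formula: Amortized cost = Total cost / Operations
Total cost = (172 * 2) + (1 * 117)
Total cost = 344 + 117 = 461
Amortized = 461 / 173 = 2.6647

2.6647


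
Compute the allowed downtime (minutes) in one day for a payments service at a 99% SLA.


Formula: allowed downtime = period * (100 - SLA) / 100
Period (day) = 1440 minutes
Unavailability fraction = (100 - 99.0) / 100
Allowed downtime = 1440 * (100 - 99.0) / 100
Allowed downtime = 14.4 minutes

14.4 minutes


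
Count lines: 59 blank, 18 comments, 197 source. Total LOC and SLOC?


Total LOC = blank + comment + code
Total LOC = 59 + 18 + 197 = 274
SLOC (source only) = code = 197

Total LOC: 274, SLOC: 197


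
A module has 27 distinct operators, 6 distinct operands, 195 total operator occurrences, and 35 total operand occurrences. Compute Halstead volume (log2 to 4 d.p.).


Formula: V = N * log2(η), where N = N1 + N2 and η = η1 + η2
η = 27 + 6 = 33
N = 195 + 35 = 230
log2(33) ≈ 5.0444
V = 230 * 5.0444 = 1160.21

1160.21


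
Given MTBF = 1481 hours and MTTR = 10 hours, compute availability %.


Availability = MTBF / (MTBF + MTTR)
Availability = 1481 / (1481 + 10)
Availability = 1481 / 1491
Availability = 99.3293%

99.3293%


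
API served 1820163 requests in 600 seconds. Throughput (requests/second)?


Formula: throughput = requests / seconds
throughput = 1820163 / 600
throughput = 3033.61 requests/second

3033.61 requests/second


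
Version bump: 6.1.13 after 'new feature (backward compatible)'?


Current: 6.1.13
Change category: 'new feature (backward compatible)' → minor bump
SemVer rule: minor bump → increment MINOR, reset PATCH to 0 (MAJOR unchanged)
New: 6.2.0

6.2.0


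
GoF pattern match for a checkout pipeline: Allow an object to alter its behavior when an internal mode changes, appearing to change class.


This matches the State pattern

State


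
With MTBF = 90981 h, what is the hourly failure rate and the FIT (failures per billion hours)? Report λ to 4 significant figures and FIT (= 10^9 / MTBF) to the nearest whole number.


Formula: λ = 1 / MTBF; FIT = λ × 1e9 = 1e9 / MTBF
λ = 1 / 90981 ≈ 1.099e-05 failures/hour
FIT = 1e9 / 90981 ≈ 10991 failures per 1e9 hours (nearest whole number)

λ = 1.099e-05 /h, FIT = 10991


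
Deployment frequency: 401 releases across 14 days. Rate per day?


Formula: deployments per day = releases / days
= 401 / 14
= 28.643 deploys/day
(equivalently, 200.5 deploys/week)

28.643 deploys/day


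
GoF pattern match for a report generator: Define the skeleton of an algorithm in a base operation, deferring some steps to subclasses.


This matches the Template Method pattern

Template Method


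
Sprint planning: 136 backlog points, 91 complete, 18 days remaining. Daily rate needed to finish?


Formula: Required rate = Remaining points / Days left
Remaining = 136 - 91 = 45 points
Required rate = 45 / 18 = 2.5 points/day

2.5 points/day


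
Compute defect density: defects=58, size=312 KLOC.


Defect density = defects / KLOC
Defect density = 58 / 312
Defect density = 0.186 defects/KLOC

0.186 defects/KLOC


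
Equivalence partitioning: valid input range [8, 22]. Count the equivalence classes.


Valid range: [8, 22]
Class 1: x < 8 — invalid
Class 2: 8 ≤ x ≤ 22 — valid
Class 3: x > 22 — invalid
Total equivalence classes: 3

3 equivalence classes


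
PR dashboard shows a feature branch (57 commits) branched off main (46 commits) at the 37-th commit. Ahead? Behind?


Common ancestor: commit #37
feature commits after divergence: 57 - 37 = 20
main commits after divergence: 46 - 37 = 9
feature is 20 commits ahead of main
main is 9 commits ahead of feature

feature ahead: 20, main ahead: 9


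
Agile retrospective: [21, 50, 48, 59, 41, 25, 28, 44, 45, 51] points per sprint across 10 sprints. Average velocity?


Formula: Avg velocity = Total points / Number of sprints
Points: [21, 50, 48, 59, 41, 25, 28, 44, 45, 51]
Sum = 21 + 50 + 48 + 59 + 41 + 25 + 28 + 44 + 45 + 51 = 412
Avg velocity = 412 / 10 = 41.2 points/sprint

41.2 points/sprint


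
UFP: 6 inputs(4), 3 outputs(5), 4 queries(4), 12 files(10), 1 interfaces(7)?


UFP = EI*4 + EO*5 + EQ*4 + ILF*10 + EIF*7
UFP = 6*4 + 3*5 + 4*4 + 12*10 + 1*7
UFP = 24 + 15 + 16 + 120 + 7
UFP = 182

182


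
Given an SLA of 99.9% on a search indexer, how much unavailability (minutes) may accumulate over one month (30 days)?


Formula: allowed downtime = period * (100 - SLA) / 100
Period (month (30 days)) = 43200 minutes
Unavailability fraction = (100 - 99.9) / 100
Allowed downtime = 43200 * (100 - 99.9) / 100
Allowed downtime = 43.2 minutes

43.2 minutes


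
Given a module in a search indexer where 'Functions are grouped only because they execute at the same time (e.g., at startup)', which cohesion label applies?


Reasoning: Related by timing only
Type: Temporal cohesion

Temporal cohesion


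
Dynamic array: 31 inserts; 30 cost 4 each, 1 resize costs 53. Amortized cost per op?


Formula: Amortized cost = Total cost / Operations
Total cost = (30 * 4) + (1 * 53)
Total cost = 120 + 53 = 173
Amortized = 173 / 31 = 5.5806

5.5806


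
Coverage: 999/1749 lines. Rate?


Coverage = covered / total * 100
Coverage = 999 / 1749 * 100
Coverage = 57.12%

57.12%


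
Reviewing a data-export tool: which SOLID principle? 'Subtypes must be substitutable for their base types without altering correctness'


This describes the Liskov Substitution Principle (LSP)

Liskov Substitution Principle (LSP)


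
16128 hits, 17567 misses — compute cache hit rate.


Formula: hit rate = hits / (hits + misses) * 100
hit rate = 16128 / (16128 + 17567) * 100
hit rate = 16128 / 33695 * 100
hit rate = 47.86%

47.86%


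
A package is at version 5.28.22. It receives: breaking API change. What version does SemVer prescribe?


Current: 5.28.22
Change category: 'breaking API change' → major bump
SemVer rule: major bump → increment MAJOR, reset MINOR and PATCH to 0
New: 6.0.0

6.0.0


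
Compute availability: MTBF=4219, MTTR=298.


Availability = MTBF / (MTBF + MTTR)
Availability = 4219 / (4219 + 298)
Availability = 4219 / 4517
Availability = 93.4027%

93.4027%


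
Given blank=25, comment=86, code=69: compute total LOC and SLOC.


Total LOC = blank + comment + code
Total LOC = 25 + 86 + 69 = 180
SLOC (source only) = code = 69

Total LOC: 180, SLOC: 69


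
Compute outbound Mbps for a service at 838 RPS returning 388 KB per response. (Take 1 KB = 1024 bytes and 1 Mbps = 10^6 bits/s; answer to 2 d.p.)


Formula: Mbps = payload_bytes * RPS * 8 / 1e6
Payload per request = 388 KB = 388 * 1024 = 397312 bytes
Total bytes/sec = 397312 * 838 = 332947456
Total bits/sec = 332947456 * 8 = 2663579648
Mbps = 2663579648 / 1e6 = 2663.58

2663.58 Mbps


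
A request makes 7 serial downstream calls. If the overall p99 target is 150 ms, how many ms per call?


Formula: per_stage = total_budget / stages
per_stage = 150 / 7
per_stage = 21.43 ms

21.43 ms


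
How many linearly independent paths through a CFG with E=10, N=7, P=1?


Formula: V(G) = E - N + 2P
V(G) = 10 - 7 + 2*1
V(G) = 3 + 2
V(G) = 5

5


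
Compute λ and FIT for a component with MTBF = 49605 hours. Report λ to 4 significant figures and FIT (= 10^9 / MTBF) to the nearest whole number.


Formula: λ = 1 / MTBF; FIT = λ × 1e9 = 1e9 / MTBF
λ = 1 / 49605 ≈ 2.016e-05 failures/hour
FIT = 1e9 / 49605 ≈ 20159 failures per 1e9 hours (nearest whole number)

λ = 2.016e-05 /h, FIT = 20159


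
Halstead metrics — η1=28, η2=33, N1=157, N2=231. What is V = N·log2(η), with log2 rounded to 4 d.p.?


Formula: V = N * log2(η), where N = N1 + N2 and η = η1 + η2
η = 28 + 33 = 61
N = 157 + 231 = 388
log2(61) ≈ 5.9307
V = 388 * 5.9307 = 2301.11

2301.11


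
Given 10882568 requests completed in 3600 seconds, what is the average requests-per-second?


Formula: throughput = requests / seconds
throughput = 10882568 / 3600
throughput = 3022.94 requests/second

3022.94 requests/second


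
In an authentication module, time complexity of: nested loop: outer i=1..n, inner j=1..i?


Reasoning: triangle: n(n+1)/2 ~ n^2/2
Complexity: O(n^2)

O(n^2)


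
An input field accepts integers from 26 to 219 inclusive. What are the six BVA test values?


Range: [26, 219]
Boundaries: just below min, min, min+1, max-1, max, just above max
Values: [25, 26, 27, 218, 219, 220]

[25, 26, 27, 218, 219, 220]


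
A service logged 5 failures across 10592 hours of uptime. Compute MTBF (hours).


Formula: MTBF = Total operating time / Number of failures
MTBF = 10592 / 5
MTBF = 2118.4 hours

2118.4 hours


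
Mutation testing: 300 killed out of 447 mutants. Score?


Mutation score = killed / total * 100
Mutation score = 300 / 447 * 100
Mutation score = 67.11%

67.11%


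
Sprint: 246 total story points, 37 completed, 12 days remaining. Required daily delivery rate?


Formula: Required rate = Remaining points / Days left
Remaining = 246 - 37 = 209 points
Required rate = 209 / 12 = 17.42 points/day

17.42 points/day


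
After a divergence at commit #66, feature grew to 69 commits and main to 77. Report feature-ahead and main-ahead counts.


Common ancestor: commit #66
feature commits after divergence: 69 - 66 = 3
main commits after divergence: 77 - 66 = 11
feature is 3 commits ahead of main
main is 11 commits ahead of feature

feature ahead: 3, main ahead: 11


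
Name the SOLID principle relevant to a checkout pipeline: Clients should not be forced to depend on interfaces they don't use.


This describes the Interface Segregation Principle (ISP)

Interface Segregation Principle (ISP)


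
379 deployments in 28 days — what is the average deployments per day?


Formula: deployments per day = releases / days
= 379 / 28
= 13.536 deploys/day
(equivalently, 94.75 deploys/week)

13.536 deploys/day


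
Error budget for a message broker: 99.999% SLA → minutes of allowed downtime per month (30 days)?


Formula: allowed downtime = period * (100 - SLA) / 100
Period (month (30 days)) = 43200 minutes
Unavailability fraction = (100 - 99.999) / 100
Allowed downtime = 43200 * (100 - 99.999) / 100
Allowed downtime = 0.432 minutes

0.432 minutes


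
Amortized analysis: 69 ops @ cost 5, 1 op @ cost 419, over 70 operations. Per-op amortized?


Formula: Amortized cost = Total cost / Operations
Total cost = (69 * 5) + (1 * 419)
Total cost = 345 + 419 = 764
Amortized = 764 / 70 = 10.9143

10.9143


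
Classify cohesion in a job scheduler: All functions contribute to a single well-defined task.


Reasoning: Best: single purpose
Type: Functional cohesion

Functional cohesion


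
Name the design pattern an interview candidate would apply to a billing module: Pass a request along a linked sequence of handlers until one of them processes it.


This matches the Chain of Responsibility pattern

Chain of Responsibility


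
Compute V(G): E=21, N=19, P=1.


Formula: V(G) = E - N + 2P
V(G) = 21 - 19 + 2*1
V(G) = 2 + 2
V(G) = 4

4


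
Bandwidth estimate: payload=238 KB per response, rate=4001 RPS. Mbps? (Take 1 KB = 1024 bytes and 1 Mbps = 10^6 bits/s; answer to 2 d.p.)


Formula: Mbps = payload_bytes * RPS * 8 / 1e6
Payload per request = 238 KB = 238 * 1024 = 243712 bytes
Total bytes/sec = 243712 * 4001 = 975091712
Total bits/sec = 975091712 * 8 = 7800733696
Mbps = 7800733696 / 1e6 = 7800.73

7800.73 Mbps


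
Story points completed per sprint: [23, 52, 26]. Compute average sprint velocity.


Formula: Avg velocity = Total points / Number of sprints
Points: [23, 52, 26]
Sum = 23 + 52 + 26 = 101
Avg velocity = 101 / 3 = 33.67 points/sprint

33.67 points/sprint


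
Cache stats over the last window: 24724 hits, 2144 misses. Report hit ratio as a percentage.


Formula: hit rate = hits / (hits + misses) * 100
hit rate = 24724 / (24724 + 2144) * 100
hit rate = 24724 / 26868 * 100
hit rate = 92.02%

92.02%


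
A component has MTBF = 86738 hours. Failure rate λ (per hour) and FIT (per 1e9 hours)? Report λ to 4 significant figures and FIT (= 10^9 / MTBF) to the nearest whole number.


Formula: λ = 1 / MTBF; FIT = λ × 1e9 = 1e9 / MTBF
λ = 1 / 86738 ≈ 1.153e-05 failures/hour
FIT = 1e9 / 86738 ≈ 11529 failures per 1e9 hours (nearest whole number)

λ = 1.153e-05 /h, FIT = 11529


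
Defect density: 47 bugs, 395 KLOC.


Defect density = defects / KLOC
Defect density = 47 / 395
Defect density = 0.119 defects/KLOC

0.119 defects/KLOC


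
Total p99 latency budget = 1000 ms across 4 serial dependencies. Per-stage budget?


Formula: per_stage = total_budget / stages
per_stage = 1000 / 4
per_stage = 250.0 ms

250.0 ms


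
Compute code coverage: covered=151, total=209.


Coverage = covered / total * 100
Coverage = 151 / 209 * 100
Coverage = 72.25%

72.25%


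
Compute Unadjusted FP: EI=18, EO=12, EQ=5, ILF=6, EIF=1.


UFP = EI*4 + EO*5 + EQ*4 + ILF*10 + EIF*7
UFP = 18*4 + 12*5 + 5*4 + 6*10 + 1*7
UFP = 72 + 60 + 20 + 60 + 7
UFP = 219

219


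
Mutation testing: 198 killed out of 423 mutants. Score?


Mutation score = killed / total * 100
Mutation score = 198 / 423 * 100
Mutation score = 46.81%

46.81%


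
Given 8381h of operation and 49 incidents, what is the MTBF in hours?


Formula: MTBF = Total operating time / Number of failures
MTBF = 8381 / 49
MTBF = 171.04 hours

171.04 hours


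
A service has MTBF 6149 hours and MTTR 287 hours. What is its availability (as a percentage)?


Availability = MTBF / (MTBF + MTTR)
Availability = 6149 / (6149 + 287)
Availability = 6149 / 6436
Availability = 95.5407%

95.5407%


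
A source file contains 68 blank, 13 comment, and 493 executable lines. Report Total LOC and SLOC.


Total LOC = blank + comment + code
Total LOC = 68 + 13 + 493 = 574
SLOC (source only) = code = 493

Total LOC: 574, SLOC: 493


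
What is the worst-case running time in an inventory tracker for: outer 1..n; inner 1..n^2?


Reasoning: n times n^2
Complexity: O(n^3)

O(n^3)


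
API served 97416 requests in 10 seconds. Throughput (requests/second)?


Formula: throughput = requests / seconds
throughput = 97416 / 10
throughput = 9741.6 requests/second

9741.6 requests/second


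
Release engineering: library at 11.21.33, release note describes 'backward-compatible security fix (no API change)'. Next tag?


Current: 11.21.33
Change category: 'backward-compatible security fix (no API change)' → patch bump
SemVer rule: patch bump → increment PATCH (MAJOR and MINOR unchanged)
New: 11.21.34

11.21.34


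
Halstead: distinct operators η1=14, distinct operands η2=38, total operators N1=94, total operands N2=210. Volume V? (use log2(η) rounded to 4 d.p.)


Formula: V = N * log2(η), where N = N1 + N2 and η = η1 + η2
η = 14 + 38 = 52
N = 94 + 210 = 304
log2(52) ≈ 5.7004
V = 304 * 5.7004 = 1732.92

1732.92


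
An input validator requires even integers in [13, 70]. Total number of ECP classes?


Constraint: even integers in [13, 70]
Class 1: x < 13 — out-of-range invalid
Class 2: x in [13,70] but odd — wrong type invalid
Class 3: x in [13,70] and even — valid
Class 4: x > 70 — out-of-range invalid
Total equivalence classes: 4

4 equivalence classes


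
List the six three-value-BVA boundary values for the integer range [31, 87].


Range: [31, 87]
Boundaries: just below min, min, min+1, max-1, max, just above max
Values: [30, 31, 32, 86, 87, 88]

[30, 31, 32, 86, 87, 88]


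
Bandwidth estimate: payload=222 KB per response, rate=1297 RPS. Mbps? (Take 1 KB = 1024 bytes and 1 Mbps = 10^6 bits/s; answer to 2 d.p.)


Formula: Mbps = payload_bytes * RPS * 8 / 1e6
Payload per request = 222 KB = 222 * 1024 = 227328 bytes
Total bytes/sec = 227328 * 1297 = 294844416
Total bits/sec = 294844416 * 8 = 2358755328
Mbps = 2358755328 / 1e6 = 2358.76

2358.76 Mbps


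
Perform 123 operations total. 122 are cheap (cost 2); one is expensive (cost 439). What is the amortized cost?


Formula: Amortized cost = Total cost / Operations
Total cost = (122 * 2) + (1 * 439)
Total cost = 244 + 439 = 683
Amortized = 683 / 123 = 5.5528

5.5528


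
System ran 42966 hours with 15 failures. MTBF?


Formula: MTBF = Total operating time / Number of failures
MTBF = 42966 / 15
MTBF = 2864.4 hours

2864.4 hours


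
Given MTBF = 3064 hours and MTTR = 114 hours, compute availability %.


Availability = MTBF / (MTBF + MTTR)
Availability = 3064 / (3064 + 114)
Availability = 3064 / 3178
Availability = 96.4128%

96.4128%


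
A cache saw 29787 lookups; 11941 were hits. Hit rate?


Formula: hit rate = hits / (hits + misses) * 100
hit rate = 11941 / (11941 + 17846) * 100
hit rate = 11941 / 29787 * 100
hit rate = 40.09%

40.09%


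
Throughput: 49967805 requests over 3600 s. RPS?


Formula: throughput = requests / seconds
throughput = 49967805 / 3600
throughput = 13879.95 requests/second

13879.95 requests/second


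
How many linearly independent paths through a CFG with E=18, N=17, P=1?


Formula: V(G) = E - N + 2P
V(G) = 18 - 17 + 2*1
V(G) = 1 + 2
V(G) = 3

3


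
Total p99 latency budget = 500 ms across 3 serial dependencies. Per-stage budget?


Formula: per_stage = total_budget / stages
per_stage = 500 / 3
per_stage = 166.67 ms

166.67 ms


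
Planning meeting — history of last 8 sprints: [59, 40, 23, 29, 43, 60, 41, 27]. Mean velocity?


Formula: Avg velocity = Total points / Number of sprints
Points: [59, 40, 23, 29, 43, 60, 41, 27]
Sum = 59 + 40 + 23 + 29 + 43 + 60 + 41 + 27 = 322
Avg velocity = 322 / 8 = 40.25 points/sprint

40.25 points/sprint


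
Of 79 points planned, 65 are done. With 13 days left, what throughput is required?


Formula: Required rate = Remaining points / Days left
Remaining = 79 - 65 = 14 points
Required rate = 14 / 13 = 1.08 points/day

1.08 points/day


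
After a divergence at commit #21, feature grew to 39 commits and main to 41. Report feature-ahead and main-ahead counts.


Common ancestor: commit #21
feature commits after divergence: 39 - 21 = 18
main commits after divergence: 41 - 21 = 20
feature is 18 commits ahead of main
main is 20 commits ahead of feature

feature ahead: 18, main ahead: 20


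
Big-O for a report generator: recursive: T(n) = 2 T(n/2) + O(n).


Reasoning: master theorem case 2 (merge-sort recurrence)
Complexity: O(n log n)

O(n log n)


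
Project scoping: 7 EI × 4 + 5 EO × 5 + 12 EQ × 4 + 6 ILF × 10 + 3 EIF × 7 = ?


UFP = EI*4 + EO*5 + EQ*4 + ILF*10 + EIF*7
UFP = 7*4 + 5*5 + 12*4 + 6*10 + 3*7
UFP = 28 + 25 + 48 + 60 + 21
UFP = 182

182


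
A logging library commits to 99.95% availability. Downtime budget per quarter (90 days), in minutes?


Formula: allowed downtime = period * (100 - SLA) / 100
Period (quarter (90 days)) = 129600 minutes
Unavailability fraction = (100 - 99.95) / 100
Allowed downtime = 129600 * (100 - 99.95) / 100
Allowed downtime = 64.8 minutes

64.8 minutes


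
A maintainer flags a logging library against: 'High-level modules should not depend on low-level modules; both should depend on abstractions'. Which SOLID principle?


This describes the Dependency Inversion Principle (DIP)

Dependency Inversion Principle (DIP)


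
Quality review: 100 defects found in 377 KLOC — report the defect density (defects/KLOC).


Defect density = defects / KLOC
Defect density = 100 / 377
Defect density = 0.265 defects/KLOC

0.265 defects/KLOC


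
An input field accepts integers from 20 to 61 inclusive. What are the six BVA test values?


Range: [20, 61]
Boundaries: just below min, min, min+1, max-1, max, just above max
Values: [19, 20, 21, 60, 61, 62]

[19, 20, 21, 60, 61, 62]


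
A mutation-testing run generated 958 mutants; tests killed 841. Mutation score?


Mutation score = killed / total * 100
Mutation score = 841 / 958 * 100
Mutation score = 87.79%

87.79%


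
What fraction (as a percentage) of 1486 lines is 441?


Coverage = covered / total * 100
Coverage = 441 / 1486 * 100
Coverage = 29.68%

29.68%


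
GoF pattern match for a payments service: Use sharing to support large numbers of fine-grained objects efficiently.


This matches the Flyweight pattern

Flyweight


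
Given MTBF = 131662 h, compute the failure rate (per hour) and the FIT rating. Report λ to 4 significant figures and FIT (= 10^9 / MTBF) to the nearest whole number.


Formula: λ = 1 / MTBF; FIT = λ × 1e9 = 1e9 / MTBF
λ = 1 / 131662 ≈ 7.595e-06 failures/hour
FIT = 1e9 / 131662 ≈ 7595 failures per 1e9 hours (nearest whole number)

λ = 7.595e-06 /h, FIT = 7595


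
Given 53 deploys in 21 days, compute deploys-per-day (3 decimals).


Formula: deployments per day = releases / days
= 53 / 21
= 2.524 deploys/day
(equivalently, 17.67 deploys/week)

2.524 deploys/day


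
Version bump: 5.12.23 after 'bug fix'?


Current: 5.12.23
Change category: 'bug fix' → patch bump
SemVer rule: patch bump → increment PATCH (MAJOR and MINOR unchanged)
New: 5.12.24

5.12.24


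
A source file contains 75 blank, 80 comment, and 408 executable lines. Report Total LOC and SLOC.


Total LOC = blank + comment + code
Total LOC = 75 + 80 + 408 = 563
SLOC (source only) = code = 408

Total LOC: 563, SLOC: 408


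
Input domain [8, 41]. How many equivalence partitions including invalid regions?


Valid range: [8, 41]
Class 1: x < 8 — invalid
Class 2: 8 ≤ x ≤ 41 — valid
Class 3: x > 41 — invalid
Total equivalence classes: 3

3 equivalence classes


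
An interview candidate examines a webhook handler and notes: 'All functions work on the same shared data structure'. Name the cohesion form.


Reasoning: Functions share data
Type: Communicational cohesion

Communicational cohesion


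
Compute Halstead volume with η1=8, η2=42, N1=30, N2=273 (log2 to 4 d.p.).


Formula: V = N * log2(η), where N = N1 + N2 and η = η1 + η2
η = 8 + 42 = 50
N = 30 + 273 = 303
log2(50) ≈ 5.6439
V = 303 * 5.6439 = 1710.10

1710.10


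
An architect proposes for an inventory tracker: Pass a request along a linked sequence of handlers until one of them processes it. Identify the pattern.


This matches the Chain of Responsibility pattern

Chain of Responsibility


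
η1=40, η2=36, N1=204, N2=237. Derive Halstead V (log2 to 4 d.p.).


Formula: V = N * log2(η), where N = N1 + N2 and η = η1 + η2
η = 40 + 36 = 76
N = 204 + 237 = 441
log2(76) ≈ 6.2479
V = 441 * 6.2479 = 2755.32

2755.32


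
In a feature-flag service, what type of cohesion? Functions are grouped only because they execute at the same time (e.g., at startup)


Reasoning: Related by timing only
Type: Temporal cohesion

Temporal cohesion


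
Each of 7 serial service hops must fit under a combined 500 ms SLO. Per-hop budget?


Formula: per_stage = total_budget / stages
per_stage = 500 / 7
per_stage = 71.43 ms

71.43 ms


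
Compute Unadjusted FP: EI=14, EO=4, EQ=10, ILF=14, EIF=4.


UFP = EI*4 + EO*5 + EQ*4 + ILF*10 + EIF*7
UFP = 14*4 + 4*5 + 10*4 + 14*10 + 4*7
UFP = 56 + 20 + 40 + 140 + 28
UFP = 284

284


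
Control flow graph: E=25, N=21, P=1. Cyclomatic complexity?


Formula: V(G) = E - N + 2P
V(G) = 25 - 21 + 2*1
V(G) = 4 + 2
V(G) = 6

6


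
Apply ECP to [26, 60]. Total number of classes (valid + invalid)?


Valid range: [26, 60]
Class 1: x < 26 — invalid
Class 2: 26 ≤ x ≤ 60 — valid
Class 3: x > 60 — invalid
Total equivalence classes: 3

3 equivalence classes


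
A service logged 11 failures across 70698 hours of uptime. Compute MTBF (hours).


Formula: MTBF = Total operating time / Number of failures
MTBF = 70698 / 11
MTBF = 6427.09 hours

6427.09 hours


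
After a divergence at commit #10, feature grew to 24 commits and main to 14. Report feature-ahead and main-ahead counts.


Common ancestor: commit #10
feature commits after divergence: 24 - 10 = 14
main commits after divergence: 14 - 10 = 4
feature is 14 commits ahead of main
main is 4 commits ahead of feature

feature ahead: 14, main ahead: 4


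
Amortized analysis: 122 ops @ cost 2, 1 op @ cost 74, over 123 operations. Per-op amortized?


Formula: Amortized cost = Total cost / Operations
Total cost = (122 * 2) + (1 * 74)
Total cost = 244 + 74 = 318
Amortized = 318 / 123 = 2.5854

2.5854


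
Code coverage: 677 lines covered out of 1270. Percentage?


Coverage = covered / total * 100
Coverage = 677 / 1270 * 100
Coverage = 53.31%

53.31%


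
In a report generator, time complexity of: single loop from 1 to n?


Reasoning: one pass through n items
Complexity: O(n)

O(n)


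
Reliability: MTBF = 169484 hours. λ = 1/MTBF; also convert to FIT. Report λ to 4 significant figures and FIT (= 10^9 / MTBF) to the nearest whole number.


Formula: λ = 1 / MTBF; FIT = λ × 1e9 = 1e9 / MTBF
λ = 1 / 169484 ≈ 5.900e-06 failures/hour
FIT = 1e9 / 169484 ≈ 5900 failures per 1e9 hours (nearest whole number)

λ = 5.900e-06 /h, FIT = 5900


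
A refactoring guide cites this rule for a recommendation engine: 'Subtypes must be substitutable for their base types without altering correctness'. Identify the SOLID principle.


This describes the Liskov Substitution Principle (LSP)

Liskov Substitution Principle (LSP)


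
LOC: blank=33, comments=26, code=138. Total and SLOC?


Total LOC = blank + comment + code
Total LOC = 33 + 26 + 138 = 197
SLOC (source only) = code = 138

Total LOC: 197, SLOC: 138


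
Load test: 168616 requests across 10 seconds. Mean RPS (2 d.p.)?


Formula: throughput = requests / seconds
throughput = 168616 / 10
throughput = 16861.6 requests/second

16861.6 requests/second


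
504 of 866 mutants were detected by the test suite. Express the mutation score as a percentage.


Mutation score = killed / total * 100
Mutation score = 504 / 866 * 100
Mutation score = 58.2%

58.2%


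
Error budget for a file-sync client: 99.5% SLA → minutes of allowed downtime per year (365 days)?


Formula: allowed downtime = period * (100 - SLA) / 100
Period (year (365 days)) = 525600 minutes
Unavailability fraction = (100 - 99.5) / 100
Allowed downtime = 525600 * (100 - 99.5) / 100
Allowed downtime = 2628.0 minutes

2628.0 minutes


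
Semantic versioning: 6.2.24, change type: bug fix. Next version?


Current: 6.2.24
Change category: 'bug fix' → patch bump
SemVer rule: patch bump → increment PATCH (MAJOR and MINOR unchanged)
New: 6.2.25

6.2.25


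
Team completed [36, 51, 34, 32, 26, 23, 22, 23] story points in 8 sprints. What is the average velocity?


Formula: Avg velocity = Total points / Number of sprints
Points: [36, 51, 34, 32, 26, 23, 22, 23]
Sum = 36 + 51 + 34 + 32 + 26 + 23 + 22 + 23 = 247
Avg velocity = 247 / 8 = 30.88 points/sprint

30.88 points/sprint


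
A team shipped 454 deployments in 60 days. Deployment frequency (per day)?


Formula: deployments per day = releases / days
= 454 / 60
= 7.567 deploys/day
(equivalently, 52.97 deploys/week)

7.567 deploys/day


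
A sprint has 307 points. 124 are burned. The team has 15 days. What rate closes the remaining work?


Formula: Required rate = Remaining points / Days left
Remaining = 307 - 124 = 183 points
Required rate = 183 / 15 = 12.2 points/day

12.2 points/day


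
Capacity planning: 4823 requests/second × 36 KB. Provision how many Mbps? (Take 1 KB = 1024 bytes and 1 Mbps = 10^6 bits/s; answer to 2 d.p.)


Formula: Mbps = payload_bytes * RPS * 8 / 1e6
Payload per request = 36 KB = 36 * 1024 = 36864 bytes
Total bytes/sec = 36864 * 4823 = 177795072
Total bits/sec = 177795072 * 8 = 1422360576
Mbps = 1422360576 / 1e6 = 1422.36

1422.36 Mbps


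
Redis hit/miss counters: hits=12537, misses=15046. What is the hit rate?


Formula: hit rate = hits / (hits + misses) * 100
hit rate = 12537 / (12537 + 15046) * 100
hit rate = 12537 / 27583 * 100
hit rate = 45.45%

45.45%


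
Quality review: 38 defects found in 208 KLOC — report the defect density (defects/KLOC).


Defect density = defects / KLOC
Defect density = 38 / 208
Defect density = 0.183 defects/KLOC

0.183 defects/KLOC


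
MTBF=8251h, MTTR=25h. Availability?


Availability = MTBF / (MTBF + MTTR)
Availability = 8251 / (8251 + 25)
Availability = 8251 / 8276
Availability = 99.6979%

99.6979%


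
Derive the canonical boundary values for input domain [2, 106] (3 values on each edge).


Range: [2, 106]
Boundaries: just below min, min, min+1, max-1, max, just above max
Values: [1, 2, 3, 105, 106, 107]

[1, 2, 3, 105, 106, 107]


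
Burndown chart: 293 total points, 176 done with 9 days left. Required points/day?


Formula: Required rate = Remaining points / Days left
Remaining = 293 - 176 = 117 points
Required rate = 117 / 9 = 13.0 points/day

13.0 points/day


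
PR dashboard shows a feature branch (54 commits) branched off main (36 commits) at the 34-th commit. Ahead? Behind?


Common ancestor: commit #34
feature commits after divergence: 54 - 34 = 20
main commits after divergence: 36 - 34 = 2
feature is 20 commits ahead of main
main is 2 commits ahead of feature

feature ahead: 20, main ahead: 2


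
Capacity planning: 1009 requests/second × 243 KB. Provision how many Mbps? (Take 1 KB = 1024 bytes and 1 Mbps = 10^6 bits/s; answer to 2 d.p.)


Formula: Mbps = payload_bytes * RPS * 8 / 1e6
Payload per request = 243 KB = 243 * 1024 = 248832 bytes
Total bytes/sec = 248832 * 1009 = 251071488
Total bits/sec = 251071488 * 8 = 2008571904
Mbps = 2008571904 / 1e6 = 2008.57

2008.57 Mbps


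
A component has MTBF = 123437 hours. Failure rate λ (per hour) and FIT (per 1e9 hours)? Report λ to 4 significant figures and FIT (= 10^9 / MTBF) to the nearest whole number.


Formula: λ = 1 / MTBF; FIT = λ × 1e9 = 1e9 / MTBF
λ = 1 / 123437 ≈ 8.101e-06 failures/hour
FIT = 1e9 / 123437 ≈ 8101 failures per 1e9 hours (nearest whole number)

λ = 8.101e-06 /h, FIT = 8101


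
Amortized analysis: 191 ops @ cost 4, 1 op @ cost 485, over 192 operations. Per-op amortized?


Formula: Amortized cost = Total cost / Operations
Total cost = (191 * 4) + (1 * 485)
Total cost = 764 + 485 = 1249
Amortized = 1249 / 192 = 6.5052

6.5052


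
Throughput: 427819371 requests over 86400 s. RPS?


Formula: throughput = requests / seconds
throughput = 427819371 / 86400
throughput = 4951.61 requests/second

4951.61 requests/second


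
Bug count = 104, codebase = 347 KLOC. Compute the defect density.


Defect density = defects / KLOC
Defect density = 104 / 347
Defect density = 0.3 defects/KLOC

0.3 defects/KLOC


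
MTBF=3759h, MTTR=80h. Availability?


Availability = MTBF / (MTBF + MTTR)
Availability = 3759 / (3759 + 80)
Availability = 3759 / 3839
Availability = 97.9161%

97.9161%


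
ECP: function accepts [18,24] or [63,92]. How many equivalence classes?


Valid ranges: [18,24] and [63,92]
Class 1: x < 18 — invalid
Class 2: 18 ≤ x ≤ 24 — valid
Class 3: 24 < x < 63 — invalid (gap between ranges)
Class 4: 63 ≤ x ≤ 92 — valid
Class 5: x > 92 — invalid
Total equivalence classes: 5

5 equivalence classes


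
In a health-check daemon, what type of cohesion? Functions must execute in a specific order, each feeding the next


Reasoning: Output of one is input to next
Type: Sequential cohesion

Sequential cohesion


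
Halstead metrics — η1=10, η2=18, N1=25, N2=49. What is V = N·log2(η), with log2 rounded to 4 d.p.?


Formula: V = N * log2(η), where N = N1 + N2 and η = η1 + η2
η = 10 + 18 = 28
N = 25 + 49 = 74
log2(28) ≈ 4.8074
V = 74 * 4.8074 = 355.75

355.75


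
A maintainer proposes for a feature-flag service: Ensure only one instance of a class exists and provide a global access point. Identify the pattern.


This matches the Singleton pattern

Singleton


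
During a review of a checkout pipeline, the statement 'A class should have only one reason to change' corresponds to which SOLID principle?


This describes the Single Responsibility Principle (SRP)

Single Responsibility Principle (SRP)


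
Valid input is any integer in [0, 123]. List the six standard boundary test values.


Range: [0, 123]
Boundaries: just below min, min, min+1, max-1, max, just above max
Values: [-1, 0, 1, 122, 123, 124]

[-1, 0, 1, 122, 123, 124]


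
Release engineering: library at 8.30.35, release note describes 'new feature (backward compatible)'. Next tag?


Current: 8.30.35
Change category: 'new feature (backward compatible)' → minor bump
SemVer rule: minor bump → increment MINOR, reset PATCH to 0 (MAJOR unchanged)
New: 8.31.0

8.31.0


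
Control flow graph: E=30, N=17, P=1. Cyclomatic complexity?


Formula: V(G) = E - N + 2P
V(G) = 30 - 17 + 2*1
V(G) = 13 + 2
V(G) = 15

15


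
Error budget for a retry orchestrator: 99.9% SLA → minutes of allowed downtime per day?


Formula: allowed downtime = period * (100 - SLA) / 100
Period (day) = 1440 minutes
Unavailability fraction = (100 - 99.9) / 100
Allowed downtime = 1440 * (100 - 99.9) / 100
Allowed downtime = 1.44 minutes

1.44 minutes


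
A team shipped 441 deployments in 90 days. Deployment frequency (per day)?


Formula: deployments per day = releases / days
= 441 / 90
= 4.9 deploys/day
(equivalently, 34.3 deploys/week)

4.9 deploys/day


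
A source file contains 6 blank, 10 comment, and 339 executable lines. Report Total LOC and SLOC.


Total LOC = blank + comment + code
Total LOC = 6 + 10 + 339 = 355
SLOC (source only) = code = 339

Total LOC: 355, SLOC: 339


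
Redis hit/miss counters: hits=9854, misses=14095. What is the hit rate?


Formula: hit rate = hits / (hits + misses) * 100
hit rate = 9854 / (9854 + 14095) * 100
hit rate = 9854 / 23949 * 100
hit rate = 41.15%

41.15%


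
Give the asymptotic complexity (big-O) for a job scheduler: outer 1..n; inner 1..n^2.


Reasoning: n times n^2
Complexity: O(n^3)

O(n^3)


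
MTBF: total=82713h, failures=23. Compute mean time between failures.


Formula: MTBF = Total operating time / Number of failures
MTBF = 82713 / 23
MTBF = 3596.22 hours

3596.22 hours


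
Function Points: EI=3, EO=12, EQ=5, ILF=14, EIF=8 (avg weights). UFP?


UFP = EI*4 + EO*5 + EQ*4 + ILF*10 + EIF*7
UFP = 3*4 + 12*5 + 5*4 + 14*10 + 8*7
UFP = 12 + 60 + 20 + 140 + 56
UFP = 288

288


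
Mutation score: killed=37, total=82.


Mutation score = killed / total * 100
Mutation score = 37 / 82 * 100
Mutation score = 45.12%

45.12%


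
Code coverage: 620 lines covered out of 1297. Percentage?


Coverage = covered / total * 100
Coverage = 620 / 1297 * 100
Coverage = 47.8%

47.8%


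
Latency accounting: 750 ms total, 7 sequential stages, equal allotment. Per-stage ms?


Formula: per_stage = total_budget / stages
per_stage = 750 / 7
per_stage = 107.14 ms

107.14 ms


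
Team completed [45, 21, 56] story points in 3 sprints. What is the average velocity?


Formula: Avg velocity = Total points / Number of sprints
Points: [45, 21, 56]
Sum = 45 + 21 + 56 = 122
Avg velocity = 122 / 3 = 40.67 points/sprint

40.67 points/sprint
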